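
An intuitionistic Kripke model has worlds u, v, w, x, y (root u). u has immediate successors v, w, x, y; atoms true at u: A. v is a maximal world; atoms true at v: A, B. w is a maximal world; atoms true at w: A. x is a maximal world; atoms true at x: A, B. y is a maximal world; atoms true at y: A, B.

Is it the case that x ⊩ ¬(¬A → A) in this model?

x ⊮ ¬(¬A → A) since x is accessible from x and x ⊩ ¬A → A.
x ⊩ ¬A → A vacuously: no world accessible from x forces the antecedent ¬A.

No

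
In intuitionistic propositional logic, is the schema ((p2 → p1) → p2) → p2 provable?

No

This is Peirce's law, which is not intuitionistically valid.
A Kripke countermodel: worlds 0, 1; order generated by 0 ≤ 1; atoms true at each world — 0:{}; 1:{p2}.
0 ⊮ ((p2 → p1) → p2) → p2: already at 0 itself, 0 ⊩ (p2 → p1) → p2 but 0 ⊮ p2.
0 lacks atom p2, so 0 ⊮ p2.
So the root 0 does not force the formula.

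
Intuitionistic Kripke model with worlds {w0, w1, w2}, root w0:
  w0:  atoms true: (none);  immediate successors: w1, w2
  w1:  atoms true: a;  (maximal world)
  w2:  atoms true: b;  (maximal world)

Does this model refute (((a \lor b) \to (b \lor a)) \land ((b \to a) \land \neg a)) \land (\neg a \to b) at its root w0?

w0 \nVdash (((a \lor b) \to (b \lor a)) \land ((b \to a) \land \neg a)) \land (\neg a \to b) since w0 fails ((a \lor b) \to (b \lor a)) \land ((b \to a) \land \neg a).
So the root w0 does not force (((a \lor b) \to (b \lor a)) \land ((b \to a) \land \neg a)) \land (\neg a \to b); the model is a countermodel.

Yes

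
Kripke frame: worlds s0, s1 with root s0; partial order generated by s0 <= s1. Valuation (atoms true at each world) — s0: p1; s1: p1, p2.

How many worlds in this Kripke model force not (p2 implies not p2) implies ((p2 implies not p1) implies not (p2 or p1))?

2

s0: forces it.
s1: forces it.
Worlds forcing the formula: {s0, s1}.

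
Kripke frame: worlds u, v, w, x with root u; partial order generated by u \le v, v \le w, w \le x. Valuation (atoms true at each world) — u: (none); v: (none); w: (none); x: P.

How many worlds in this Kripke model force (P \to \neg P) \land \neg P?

u: does not force it — u \nVdash (P \to \neg P) \land \neg P since u fails P \to \neg P.
v: does not force it — v \nVdash (P \to \neg P) \land \neg P since v fails P \to \neg P.
w: does not force it — w \nVdash (P \to \neg P) \land \neg P since w fails P \to \neg P.
x: does not force it.
Worlds forcing the formula: { }.

0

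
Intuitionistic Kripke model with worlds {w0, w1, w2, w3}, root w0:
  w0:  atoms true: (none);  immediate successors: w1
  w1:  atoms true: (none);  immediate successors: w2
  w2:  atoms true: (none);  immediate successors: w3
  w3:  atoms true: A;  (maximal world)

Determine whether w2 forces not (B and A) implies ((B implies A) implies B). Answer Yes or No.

No

w2 does not force not (B and A) implies ((B implies A) implies B): already at w2 itself, w2 forces not (B and A) but w2 does not force (B implies A) implies B.
w2 does not force (B implies A) implies B: already at w2 itself, w2 forces B implies A but w2 does not force B.
w2 lacks atom B, so w2 does not force B.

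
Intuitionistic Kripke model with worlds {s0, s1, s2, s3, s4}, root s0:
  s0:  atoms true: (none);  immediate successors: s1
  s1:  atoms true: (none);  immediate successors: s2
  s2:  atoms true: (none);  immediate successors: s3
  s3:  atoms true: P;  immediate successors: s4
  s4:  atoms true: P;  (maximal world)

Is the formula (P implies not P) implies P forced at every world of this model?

Yes

s0 forces (P implies not P) implies P vacuously: no world accessible from s0 forces the antecedent P implies not P.
Since the root s0 forces (P implies not P) implies P and forcing is persistent (monotone upward), every world forces it.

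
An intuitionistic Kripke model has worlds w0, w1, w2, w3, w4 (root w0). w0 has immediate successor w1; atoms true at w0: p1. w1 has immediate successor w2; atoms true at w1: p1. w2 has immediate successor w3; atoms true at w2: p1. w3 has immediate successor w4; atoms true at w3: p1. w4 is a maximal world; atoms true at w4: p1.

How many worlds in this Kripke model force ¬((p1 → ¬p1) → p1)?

0

w0: does not force it — w0 ⊮ ¬((p1 → ¬p1) → p1) since w0 is accessible from w0 and w0 ⊩ (p1 → ¬p1) → p1.
w1: does not force it — w1 ⊮ ¬((p1 → ¬p1) → p1) since w1 is accessible from w1 and w1 ⊩ (p1 → ¬p1) → p1.
w2: does not force it — w2 ⊮ ¬((p1 → ¬p1) → p1) since w2 is accessible from w2 and w2 ⊩ (p1 → ¬p1) → p1.
w3: does not force it.
w4: does not force it.
Worlds forcing the formula: { }.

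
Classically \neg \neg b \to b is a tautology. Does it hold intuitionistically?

This is double-negation elimination, which is not intuitionistically valid.
A Kripke countermodel: worlds u, v; order generated by u \le v; atoms true at each world — u:{}; v:{b}.
u \nVdash \neg \neg b \to b: already at u itself, u \Vdash \neg \neg b but u \nVdash b.
u lacks atom b, so u \nVdash b.
So the root u does not force the formula.

No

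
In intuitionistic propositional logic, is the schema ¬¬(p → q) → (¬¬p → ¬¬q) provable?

Yes

This is the distribution of double negation over implication, which is intuitionistically derivable.
Assume ¬¬(p → q) and ¬¬p; suppose ¬q. Then p → q would give ¬p (by contraposition), contradicting ¬¬p; so ¬(p → q), contradicting ¬¬(p → q). Hence ¬¬q.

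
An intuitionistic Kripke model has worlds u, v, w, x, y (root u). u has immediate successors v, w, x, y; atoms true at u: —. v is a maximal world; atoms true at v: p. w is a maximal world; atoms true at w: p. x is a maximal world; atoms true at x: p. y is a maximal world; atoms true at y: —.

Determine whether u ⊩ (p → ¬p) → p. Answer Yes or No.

No

u ⊮ (p → ¬p) → p: at the accessible world y, y ⊩ p → ¬p but y ⊮ p.
y lacks atom p, so y ⊮ p.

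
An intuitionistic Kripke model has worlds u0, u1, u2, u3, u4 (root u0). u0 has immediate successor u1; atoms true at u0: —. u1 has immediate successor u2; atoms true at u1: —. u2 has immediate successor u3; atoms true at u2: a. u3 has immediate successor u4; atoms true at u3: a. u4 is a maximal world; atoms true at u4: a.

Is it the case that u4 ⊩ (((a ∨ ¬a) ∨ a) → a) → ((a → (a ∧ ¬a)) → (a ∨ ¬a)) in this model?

u4 ⊩ (((a ∨ ¬a) ∨ a) → a) → ((a → (a ∧ ¬a)) → (a ∨ ¬a)): every world accessible from u4 that forces ((a ∨ ¬a) ∨ a) → a (namely u4) also forces (a → (a ∧ ¬a)) → (a ∨ ¬a).

Yes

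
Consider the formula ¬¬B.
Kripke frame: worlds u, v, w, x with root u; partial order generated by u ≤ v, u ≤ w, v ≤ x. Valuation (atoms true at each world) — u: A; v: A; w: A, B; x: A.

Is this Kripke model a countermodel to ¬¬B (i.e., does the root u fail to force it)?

Yes

u ⊮ ¬¬B since v is accessible from u and v ⊩ ¬B.
v ⊩ ¬B: no world accessible from v forces B.
So the root u does not force ¬¬B; the model is a countermodel.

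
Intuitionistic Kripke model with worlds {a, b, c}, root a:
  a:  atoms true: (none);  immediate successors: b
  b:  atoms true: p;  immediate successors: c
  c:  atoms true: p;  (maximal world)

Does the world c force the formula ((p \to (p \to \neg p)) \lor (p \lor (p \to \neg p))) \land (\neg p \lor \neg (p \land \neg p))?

c \Vdash ((p \to (p \to \neg p)) \lor (p \lor (p \to \neg p))) \land (\neg p \lor \neg (p \land \neg p)) since c forces both conjuncts.

Yes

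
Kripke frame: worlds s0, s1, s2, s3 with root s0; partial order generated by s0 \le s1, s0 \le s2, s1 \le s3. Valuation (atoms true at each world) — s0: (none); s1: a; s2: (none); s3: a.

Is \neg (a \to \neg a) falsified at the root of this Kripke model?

s0 \nVdash \neg (a \to \neg a) since s2 is accessible from s0 and s2 \Vdash a \to \neg a.
s2 \Vdash a \to \neg a vacuously: no world accessible from s2 forces the antecedent a.
So the root s0 does not force \neg (a \to \neg a); the model is a countermodel.

Yes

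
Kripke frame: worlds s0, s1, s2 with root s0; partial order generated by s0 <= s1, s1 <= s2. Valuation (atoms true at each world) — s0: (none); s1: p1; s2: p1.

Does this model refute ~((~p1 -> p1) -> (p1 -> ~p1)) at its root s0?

No

s0 ||- ~((~p1 -> p1) -> (p1 -> ~p1)): no world accessible from s0 forces (~p1 -> p1) -> (p1 -> ~p1).
So the root s0 forces ~((~p1 -> p1) -> (p1 -> ~p1)); the model is not a countermodel.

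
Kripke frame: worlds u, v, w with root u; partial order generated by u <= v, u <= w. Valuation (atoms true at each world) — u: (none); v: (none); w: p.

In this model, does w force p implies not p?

No

w does not force p implies not p: already at w itself, w forces p but w does not force not p.
w does not force not p since w is accessible from w and w forces p.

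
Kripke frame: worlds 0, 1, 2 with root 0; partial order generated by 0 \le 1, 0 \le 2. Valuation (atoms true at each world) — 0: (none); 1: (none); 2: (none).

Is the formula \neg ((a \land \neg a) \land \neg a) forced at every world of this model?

0 \Vdash \neg ((a \land \neg a) \land \neg a): no world accessible from 0 forces (a \land \neg a) \land \neg a.
Since the root 0 forces \neg ((a \land \neg a) \land \neg a) and forcing is persistent (monotone upward), every world forces it.

Yes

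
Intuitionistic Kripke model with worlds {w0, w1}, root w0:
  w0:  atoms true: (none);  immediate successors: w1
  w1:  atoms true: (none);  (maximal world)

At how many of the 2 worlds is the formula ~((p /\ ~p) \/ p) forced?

2

w0: forces it.
w1: forces it.
Worlds forcing the formula: {w0, w1}.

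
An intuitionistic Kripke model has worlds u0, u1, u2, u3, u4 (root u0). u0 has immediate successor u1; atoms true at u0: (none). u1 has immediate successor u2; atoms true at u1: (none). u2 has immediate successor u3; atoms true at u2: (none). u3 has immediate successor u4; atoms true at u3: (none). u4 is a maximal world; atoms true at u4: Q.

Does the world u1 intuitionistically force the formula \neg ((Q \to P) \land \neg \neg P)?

u1 \Vdash \neg ((Q \to P) \land \neg \neg P): no world accessible from u1 forces (Q \to P) \land \neg \neg P.

Yes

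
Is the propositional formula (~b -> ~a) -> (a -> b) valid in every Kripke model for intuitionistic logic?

No

This is the converse of contraposition, which is not intuitionistically valid.
A Kripke countermodel: worlds 0, 1; order generated by 0 <= 1; atoms true at each world — 0:{a}; 1:{a,b}.
0 ||-/- (~b -> ~a) -> (a -> b): already at 0 itself, 0 ||- ~b -> ~a but 0 ||-/- a -> b.
0 ||-/- a -> b: already at 0 itself, 0 ||- a but 0 ||-/- b.
0 lacks atom b, so 0 ||-/- b.
So the root 0 does not force the formula.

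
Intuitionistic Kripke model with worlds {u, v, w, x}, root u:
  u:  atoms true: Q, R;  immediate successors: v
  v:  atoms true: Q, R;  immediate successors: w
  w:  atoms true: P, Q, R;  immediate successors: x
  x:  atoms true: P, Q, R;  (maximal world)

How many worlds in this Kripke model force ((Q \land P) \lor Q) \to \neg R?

0

u: does not force it — u \nVdash ((Q \land P) \lor Q) \to \neg R: already at u itself, u \Vdash (Q \land P) \lor Q but u \nVdash \neg R.
v: does not force it.
w: does not force it.
x: does not force it.
Worlds forcing the formula: { }.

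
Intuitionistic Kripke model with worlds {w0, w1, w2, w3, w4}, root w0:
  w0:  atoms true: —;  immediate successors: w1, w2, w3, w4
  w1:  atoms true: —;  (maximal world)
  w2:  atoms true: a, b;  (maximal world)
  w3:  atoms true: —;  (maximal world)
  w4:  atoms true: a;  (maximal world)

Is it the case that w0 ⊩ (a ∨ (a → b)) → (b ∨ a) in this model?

w0 ⊮ (a ∨ (a → b)) → (b ∨ a): at the accessible world w1, w1 ⊩ a ∨ (a → b) but w1 ⊮ b ∨ a.
w1 ⊮ b ∨ a: neither disjunct is forced at w1.
w1 lacks atom b, so w1 ⊮ b.

No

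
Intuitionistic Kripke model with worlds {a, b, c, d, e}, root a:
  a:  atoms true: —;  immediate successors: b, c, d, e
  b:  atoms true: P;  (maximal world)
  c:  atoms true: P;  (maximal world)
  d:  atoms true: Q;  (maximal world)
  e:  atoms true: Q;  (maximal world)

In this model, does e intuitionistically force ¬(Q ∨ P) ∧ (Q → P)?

No

e ⊮ ¬(Q ∨ P) ∧ (Q → P) since e fails ¬(Q ∨ P).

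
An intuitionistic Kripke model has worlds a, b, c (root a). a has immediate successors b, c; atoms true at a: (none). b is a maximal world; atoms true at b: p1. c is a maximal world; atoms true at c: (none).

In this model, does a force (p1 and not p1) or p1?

No

a does not force (p1 and not p1) or p1: neither disjunct is forced at a.
a does not force p1 and not p1 since a fails p1.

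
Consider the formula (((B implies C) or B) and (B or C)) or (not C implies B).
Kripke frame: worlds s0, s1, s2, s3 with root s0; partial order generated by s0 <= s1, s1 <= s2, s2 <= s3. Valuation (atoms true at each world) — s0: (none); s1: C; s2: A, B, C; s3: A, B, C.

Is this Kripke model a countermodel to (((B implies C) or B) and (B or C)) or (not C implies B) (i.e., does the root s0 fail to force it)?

s0 forces (((B implies C) or B) and (B or C)) or (not C implies B) via the disjunct not C implies B.
So the root s0 forces (((B implies C) or B) and (B or C)) or (not C implies B); the model is not a countermodel.

No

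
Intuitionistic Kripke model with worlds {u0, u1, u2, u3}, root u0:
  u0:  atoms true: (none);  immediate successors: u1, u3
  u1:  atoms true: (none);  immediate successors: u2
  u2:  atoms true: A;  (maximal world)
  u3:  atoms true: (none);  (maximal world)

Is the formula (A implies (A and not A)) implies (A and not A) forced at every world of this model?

Not every world: u0 does not force (A implies (A and not A)) implies (A and not A).
u0 does not force (A implies (A and not A)) implies (A and not A): at the accessible world u3, u3 forces A implies (A and not A) but u3 does not force A and not A.
u3 does not force A and not A since u3 fails A.

No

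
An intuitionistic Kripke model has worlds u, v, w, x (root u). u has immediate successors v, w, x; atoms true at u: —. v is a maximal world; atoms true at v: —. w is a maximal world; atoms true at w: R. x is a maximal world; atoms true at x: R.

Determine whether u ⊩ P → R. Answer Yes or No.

Yes

u ⊩ P → R vacuously: no world accessible from u forces the antecedent P.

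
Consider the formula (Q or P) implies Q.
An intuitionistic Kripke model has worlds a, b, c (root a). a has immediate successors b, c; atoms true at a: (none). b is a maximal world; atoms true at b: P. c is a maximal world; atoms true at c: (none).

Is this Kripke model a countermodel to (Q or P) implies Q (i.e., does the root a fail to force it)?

Yes

a does not force (Q or P) implies Q: at the accessible world b, b forces Q or P but b does not force Q.
b lacks atom Q, so b does not force Q.
So the root a does not force (Q or P) implies Q; the model is a countermodel.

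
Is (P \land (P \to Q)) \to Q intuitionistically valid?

Yes

This is modus ponens in implicational form, which is intuitionistically derivable.
If a world forces P and P \to Q, then applying the implication at that world (which is accessible from itself) gives Q.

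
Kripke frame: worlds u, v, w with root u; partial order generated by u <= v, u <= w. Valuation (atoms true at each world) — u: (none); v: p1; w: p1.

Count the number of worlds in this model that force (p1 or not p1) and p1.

u: does not force it — u does not force (p1 or not p1) and p1 since u fails p1 or not p1.
v: forces it.
w: forces it.
Worlds forcing the formula: {v, w}.

2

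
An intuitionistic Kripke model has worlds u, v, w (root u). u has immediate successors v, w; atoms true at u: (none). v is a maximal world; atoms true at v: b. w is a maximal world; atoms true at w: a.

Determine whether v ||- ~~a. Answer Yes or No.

v ||-/- ~~a since v is accessible from v and v ||- ~a.
v ||- ~a: no world accessible from v forces a.

No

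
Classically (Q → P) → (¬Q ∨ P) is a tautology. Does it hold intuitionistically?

This is the material-implication-as-disjunction principle, which is not intuitionistically valid.
A Kripke countermodel: worlds s0, s1; order generated by s0 ≤ s1; atoms true at each world — s0:{}; s1:{P,Q}.
s0 ⊮ (Q → P) → (¬Q ∨ P): already at s0 itself, s0 ⊩ Q → P but s0 ⊮ ¬Q ∨ P.
s0 ⊮ ¬Q ∨ P: neither disjunct is forced at s0.
s0 ⊮ ¬Q since s1 is accessible from s0 and s1 ⊩ Q.
So the root s0 does not force the formula.

No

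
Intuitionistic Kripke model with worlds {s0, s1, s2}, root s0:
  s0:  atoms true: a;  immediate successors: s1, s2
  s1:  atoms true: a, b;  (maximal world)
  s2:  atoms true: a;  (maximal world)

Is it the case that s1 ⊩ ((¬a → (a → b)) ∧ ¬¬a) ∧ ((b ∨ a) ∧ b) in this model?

s1 ⊩ ((¬a → (a → b)) ∧ ¬¬a) ∧ ((b ∨ a) ∧ b) since s1 forces both conjuncts.

Yes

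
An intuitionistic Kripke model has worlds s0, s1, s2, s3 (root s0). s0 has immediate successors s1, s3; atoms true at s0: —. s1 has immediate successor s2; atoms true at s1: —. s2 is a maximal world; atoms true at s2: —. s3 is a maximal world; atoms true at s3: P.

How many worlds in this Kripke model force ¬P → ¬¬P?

1

s0: does not force it — s0 ⊮ ¬P → ¬¬P: at the accessible world s1, s1 ⊩ ¬P but s1 ⊮ ¬¬P.
s1: does not force it — s1 ⊮ ¬P → ¬¬P: already at s1 itself, s1 ⊩ ¬P but s1 ⊮ ¬¬P.
s2: does not force it — s2 ⊮ ¬P → ¬¬P: already at s2 itself, s2 ⊩ ¬P but s2 ⊮ ¬¬P.
s3: forces it.
Worlds forcing the formula: {s3}.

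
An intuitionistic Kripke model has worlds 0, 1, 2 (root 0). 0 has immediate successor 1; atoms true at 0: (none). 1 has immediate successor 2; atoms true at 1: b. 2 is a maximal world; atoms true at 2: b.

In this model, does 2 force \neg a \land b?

Yes

2 \Vdash \neg a \land b since 2 forces both conjuncts.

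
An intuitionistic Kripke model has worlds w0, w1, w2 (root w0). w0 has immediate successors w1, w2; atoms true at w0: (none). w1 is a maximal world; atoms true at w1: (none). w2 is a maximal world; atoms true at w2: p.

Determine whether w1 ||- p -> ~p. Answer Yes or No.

w1 ||- p -> ~p vacuously: no world accessible from w1 forces the antecedent p.

Yes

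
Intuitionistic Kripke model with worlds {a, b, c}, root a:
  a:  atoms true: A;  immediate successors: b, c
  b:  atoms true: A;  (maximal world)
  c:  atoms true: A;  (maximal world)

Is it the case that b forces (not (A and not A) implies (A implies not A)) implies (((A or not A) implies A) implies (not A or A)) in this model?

Yes

b forces (not (A and not A) implies (A implies not A)) implies (((A or not A) implies A) implies (not A or A)) vacuously: no world accessible from b forces the antecedent not (A and not A) implies (A implies not A).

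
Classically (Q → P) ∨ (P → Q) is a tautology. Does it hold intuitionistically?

This is the Gödel–Dummett linearity axiom, which is not intuitionistically valid.
A Kripke countermodel: worlds u, v, w; order generated by u ≤ v, u ≤ w; atoms true at each world — u:{}; v:{Q}; w:{P}.
u ⊮ (Q → P) ∨ (P → Q): neither disjunct is forced at u.
u ⊮ Q → P: at the accessible world v, v ⊩ Q but v ⊮ P.
v lacks atom P, so v ⊮ P.
So the root u does not force the formula.

No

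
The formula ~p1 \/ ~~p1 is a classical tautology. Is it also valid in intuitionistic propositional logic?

No

This is the weak law of excluded middle, which is not intuitionistically valid.
A Kripke countermodel: worlds a, b, c; order generated by a <= b, a <= c; atoms true at each world — a:{}; b:{p1}; c:{}.
a ||-/- ~p1 \/ ~~p1: neither disjunct is forced at a.
a ||-/- ~p1 since b is accessible from a and b ||- p1.
So the root a does not force the formula.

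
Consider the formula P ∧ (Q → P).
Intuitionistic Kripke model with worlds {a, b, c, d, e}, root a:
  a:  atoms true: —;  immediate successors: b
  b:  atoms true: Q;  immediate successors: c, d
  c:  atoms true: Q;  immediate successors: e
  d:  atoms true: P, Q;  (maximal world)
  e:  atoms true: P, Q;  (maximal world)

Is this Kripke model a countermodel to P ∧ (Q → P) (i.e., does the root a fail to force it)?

Yes

a ⊮ P ∧ (Q → P) since a fails P.
So the root a does not force P ∧ (Q → P); the model is a countermodel.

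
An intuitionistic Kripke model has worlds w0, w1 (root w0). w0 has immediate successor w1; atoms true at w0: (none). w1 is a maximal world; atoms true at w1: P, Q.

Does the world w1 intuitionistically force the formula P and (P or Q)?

Yes

w1 forces P and (P or Q) since w1 forces both conjuncts.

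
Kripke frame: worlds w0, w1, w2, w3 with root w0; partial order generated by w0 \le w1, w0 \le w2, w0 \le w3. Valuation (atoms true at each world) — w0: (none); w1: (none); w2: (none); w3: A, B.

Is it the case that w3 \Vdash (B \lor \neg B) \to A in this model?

w3 \Vdash (B \lor \neg B) \to A: every world accessible from w3 that forces B \lor \neg B (namely w3) also forces A.

Yes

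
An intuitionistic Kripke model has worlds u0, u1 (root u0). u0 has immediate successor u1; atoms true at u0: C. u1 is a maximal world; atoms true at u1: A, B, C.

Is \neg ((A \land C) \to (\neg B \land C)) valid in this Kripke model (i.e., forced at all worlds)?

Yes

u0 \Vdash \neg ((A \land C) \to (\neg B \land C)): no world accessible from u0 forces (A \land C) \to (\neg B \land C).
Since the root u0 forces \neg ((A \land C) \to (\neg B \land C)) and forcing is persistent (monotone upward), every world forces it.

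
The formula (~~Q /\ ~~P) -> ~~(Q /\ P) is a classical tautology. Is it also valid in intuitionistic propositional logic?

This is the distribution of double negation over conjunction, which is intuitionistically derivable.
Assume ~~Q, ~~P, and ~(Q /\ P). From Q we'd get ~P (since Q /\ P is refuted), contradicting ~~P; so ~Q, contradicting ~~Q.

Yes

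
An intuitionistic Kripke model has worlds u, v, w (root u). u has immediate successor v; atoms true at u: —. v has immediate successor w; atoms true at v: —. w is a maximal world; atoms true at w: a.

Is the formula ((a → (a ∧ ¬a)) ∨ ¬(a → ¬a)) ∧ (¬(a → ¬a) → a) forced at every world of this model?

Not every world: u ⊮ ((a → (a ∧ ¬a)) ∨ ¬(a → ¬a)) ∧ (¬(a → ¬a) → a).
u ⊮ ((a → (a ∧ ¬a)) ∨ ¬(a → ¬a)) ∧ (¬(a → ¬a) → a) since u fails ¬(a → ¬a) → a.

No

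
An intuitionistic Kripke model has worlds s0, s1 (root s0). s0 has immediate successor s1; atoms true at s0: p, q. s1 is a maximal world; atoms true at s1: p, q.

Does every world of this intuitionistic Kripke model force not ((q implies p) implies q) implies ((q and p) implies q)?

s0 forces not ((q implies p) implies q) implies ((q and p) implies q) vacuously: no world accessible from s0 forces the antecedent not ((q implies p) implies q).
Since the root s0 forces not ((q implies p) implies q) implies ((q and p) implies q) and forcing is persistent (monotone upward), every world forces it.

Yes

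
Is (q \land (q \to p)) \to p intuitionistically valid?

This is modus ponens in implicational form, which is intuitionistically derivable.
If a world forces q and q \to p, then applying the implication at that world (which is accessible from itself) gives p.

Yes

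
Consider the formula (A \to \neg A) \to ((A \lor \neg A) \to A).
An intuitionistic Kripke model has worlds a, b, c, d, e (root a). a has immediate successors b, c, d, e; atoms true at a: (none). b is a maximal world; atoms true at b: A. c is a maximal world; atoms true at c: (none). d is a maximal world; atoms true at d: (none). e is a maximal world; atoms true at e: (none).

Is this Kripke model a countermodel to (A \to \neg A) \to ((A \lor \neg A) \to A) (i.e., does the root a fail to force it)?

a \nVdash (A \to \neg A) \to ((A \lor \neg A) \to A): at the accessible world c, c \Vdash A \to \neg A but c \nVdash (A \lor \neg A) \to A.
c \nVdash (A \lor \neg A) \to A: already at c itself, c \Vdash A \lor \neg A but c \nVdash A.
c lacks atom A, so c \nVdash A.
So the root a does not force (A \to \neg A) \to ((A \lor \neg A) \to A); the model is a countermodel.

Yes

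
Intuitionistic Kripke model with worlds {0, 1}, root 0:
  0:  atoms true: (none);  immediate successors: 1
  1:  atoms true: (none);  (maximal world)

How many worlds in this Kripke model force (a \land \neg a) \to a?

0: forces it.
1: forces it.
Worlds forcing the formula: {0, 1}.

2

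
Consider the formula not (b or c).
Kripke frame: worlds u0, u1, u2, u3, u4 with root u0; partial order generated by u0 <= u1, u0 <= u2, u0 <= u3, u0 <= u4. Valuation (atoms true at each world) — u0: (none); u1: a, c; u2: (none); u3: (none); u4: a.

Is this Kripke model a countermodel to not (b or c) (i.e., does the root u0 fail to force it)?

u0 does not force not (b or c) since u1 is accessible from u0 and u1 forces b or c.
u1 forces b or c via the disjunct c.
So the root u0 does not force not (b or c); the model is a countermodel.

Yes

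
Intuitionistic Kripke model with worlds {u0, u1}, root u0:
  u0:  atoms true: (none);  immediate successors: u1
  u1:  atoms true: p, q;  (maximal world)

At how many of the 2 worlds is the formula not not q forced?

2

u0: forces it.
u1: forces it.
Worlds forcing the formula: {u0, u1}.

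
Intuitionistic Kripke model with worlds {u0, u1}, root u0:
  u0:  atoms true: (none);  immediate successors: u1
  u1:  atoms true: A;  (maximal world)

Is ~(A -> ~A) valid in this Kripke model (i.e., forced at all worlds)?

Yes

u0 ||- ~(A -> ~A): no world accessible from u0 forces A -> ~A.
Since the root u0 forces ~(A -> ~A) and forcing is persistent (monotone upward), every world forces it.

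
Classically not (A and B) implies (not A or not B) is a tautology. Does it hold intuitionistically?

This is the constructively invalid direction of De Morgan's law for conjunction, which is not intuitionistically valid.
A Kripke countermodel: worlds w0, w1, w2; order generated by w0 <= w1, w0 <= w2; atoms true at each world — w0:{}; w1:{A}; w2:{B}.
w0 does not force not (A and B) implies (not A or not B): already at w0 itself, w0 forces not (A and B) but w0 does not force not A or not B.
w0 does not force not A or not B: neither disjunct is forced at w0.
w0 does not force not A since w1 is accessible from w0 and w1 forces A.
So the root w0 does not force the formula.

No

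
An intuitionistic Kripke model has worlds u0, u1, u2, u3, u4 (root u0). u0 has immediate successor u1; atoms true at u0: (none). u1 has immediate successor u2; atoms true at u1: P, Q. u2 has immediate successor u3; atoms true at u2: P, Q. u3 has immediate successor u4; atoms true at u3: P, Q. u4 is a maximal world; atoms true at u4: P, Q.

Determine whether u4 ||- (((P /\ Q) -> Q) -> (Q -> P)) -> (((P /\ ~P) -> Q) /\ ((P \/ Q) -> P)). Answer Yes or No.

u4 ||- (((P /\ Q) -> Q) -> (Q -> P)) -> (((P /\ ~P) -> Q) /\ ((P \/ Q) -> P)): every world accessible from u4 that forces ((P /\ Q) -> Q) -> (Q -> P) (namely u4) also forces ((P /\ ~P) -> Q) /\ ((P \/ Q) -> P).

Yes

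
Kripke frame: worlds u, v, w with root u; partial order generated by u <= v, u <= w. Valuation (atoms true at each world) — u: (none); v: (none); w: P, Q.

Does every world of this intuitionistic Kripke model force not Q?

No

Not every world: u does not force not Q.
u does not force not Q since w is accessible from u and w forces Q.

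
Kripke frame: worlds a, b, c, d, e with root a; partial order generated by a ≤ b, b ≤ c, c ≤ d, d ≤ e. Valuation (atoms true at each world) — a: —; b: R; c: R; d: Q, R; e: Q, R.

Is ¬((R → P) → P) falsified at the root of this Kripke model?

Yes

a ⊮ ¬((R → P) → P) since a is accessible from a and a ⊩ (R → P) → P.
a ⊩ (R → P) → P vacuously: no world accessible from a forces the antecedent R → P.
So the root a does not force ¬((R → P) → P); the model is a countermodel.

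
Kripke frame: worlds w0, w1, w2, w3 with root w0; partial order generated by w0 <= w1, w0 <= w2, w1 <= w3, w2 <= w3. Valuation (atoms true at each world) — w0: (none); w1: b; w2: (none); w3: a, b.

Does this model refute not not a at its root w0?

w0 forces not not a: no world accessible from w0 forces not a.
So the root w0 forces not not a; the model is not a countermodel.

No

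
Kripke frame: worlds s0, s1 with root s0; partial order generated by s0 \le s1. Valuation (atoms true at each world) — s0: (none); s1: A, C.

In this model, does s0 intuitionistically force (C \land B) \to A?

Yes

s0 \Vdash (C \land B) \to A vacuously: no world accessible from s0 forces the antecedent C \land B.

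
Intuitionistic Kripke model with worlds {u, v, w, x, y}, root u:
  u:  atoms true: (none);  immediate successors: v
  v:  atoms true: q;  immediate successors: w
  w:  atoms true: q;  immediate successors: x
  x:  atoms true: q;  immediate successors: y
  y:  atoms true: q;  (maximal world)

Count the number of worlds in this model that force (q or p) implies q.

5

u: forces it.
v: forces it.
w: forces it.
x: forces it.
y: forces it.
Worlds forcing the formula: {u, v, w, x, y}.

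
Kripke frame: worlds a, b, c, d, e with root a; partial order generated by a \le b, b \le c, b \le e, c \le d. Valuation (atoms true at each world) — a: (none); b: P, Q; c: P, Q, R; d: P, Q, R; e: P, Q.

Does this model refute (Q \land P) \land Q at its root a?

Yes

a \nVdash (Q \land P) \land Q since a fails Q \land P.
So the root a does not force (Q \land P) \land Q; the model is a countermodel.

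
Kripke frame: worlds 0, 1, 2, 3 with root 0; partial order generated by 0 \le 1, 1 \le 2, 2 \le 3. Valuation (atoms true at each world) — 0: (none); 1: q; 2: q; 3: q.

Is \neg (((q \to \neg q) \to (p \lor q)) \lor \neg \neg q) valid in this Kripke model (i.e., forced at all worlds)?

No

Not every world: 0 \nVdash \neg (((q \to \neg q) \to (p \lor q)) \lor \neg \neg q).
0 \nVdash \neg (((q \to \neg q) \to (p \lor q)) \lor \neg \neg q) since 0 is accessible from 0 and 0 \Vdash ((q \to \neg q) \to (p \lor q)) \lor \neg \neg q.
0 \Vdash ((q \to \neg q) \to (p \lor q)) \lor \neg \neg q via the disjunct (q \to \neg q) \to (p \lor q).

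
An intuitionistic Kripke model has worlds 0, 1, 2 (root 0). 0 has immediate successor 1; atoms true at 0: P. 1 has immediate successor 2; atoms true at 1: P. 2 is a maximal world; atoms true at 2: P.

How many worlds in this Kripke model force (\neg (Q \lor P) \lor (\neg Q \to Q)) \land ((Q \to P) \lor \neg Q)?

0: does not force it — 0 \nVdash (\neg (Q \lor P) \lor (\neg Q \to Q)) \land ((Q \to P) \lor \neg Q) since 0 fails \neg (Q \lor P) \lor (\neg Q \to Q).
1: does not force it.
2: does not force it.
Worlds forcing the formula: { }.

0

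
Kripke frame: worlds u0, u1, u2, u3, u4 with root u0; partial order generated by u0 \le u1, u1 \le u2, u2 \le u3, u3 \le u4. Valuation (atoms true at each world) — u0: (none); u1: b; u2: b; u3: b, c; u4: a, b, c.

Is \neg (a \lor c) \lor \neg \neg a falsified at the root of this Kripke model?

No

u0 \Vdash \neg (a \lor c) \lor \neg \neg a via the disjunct \neg \neg a.
So the root u0 forces \neg (a \lor c) \lor \neg \neg a; the model is not a countermodel.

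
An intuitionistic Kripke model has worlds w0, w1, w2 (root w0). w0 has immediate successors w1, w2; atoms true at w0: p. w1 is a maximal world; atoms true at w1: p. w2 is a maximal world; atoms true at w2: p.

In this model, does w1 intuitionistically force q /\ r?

No

w1 ||-/- q /\ r since w1 fails q.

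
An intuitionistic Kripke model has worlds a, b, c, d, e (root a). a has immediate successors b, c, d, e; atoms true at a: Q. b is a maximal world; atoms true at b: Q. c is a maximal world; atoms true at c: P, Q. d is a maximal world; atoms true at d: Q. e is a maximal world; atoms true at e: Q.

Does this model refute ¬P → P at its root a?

Yes

a ⊮ ¬P → P: at the accessible world b, b ⊩ ¬P but b ⊮ P.
b lacks atom P, so b ⊮ P.
So the root a does not force ¬P → P; the model is a countermodel.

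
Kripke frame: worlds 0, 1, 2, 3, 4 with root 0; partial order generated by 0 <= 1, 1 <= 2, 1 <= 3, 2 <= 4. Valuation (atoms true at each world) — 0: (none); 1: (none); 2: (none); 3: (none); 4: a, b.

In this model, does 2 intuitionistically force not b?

2 does not force not b since 4 is accessible from 2 and 4 forces b.

No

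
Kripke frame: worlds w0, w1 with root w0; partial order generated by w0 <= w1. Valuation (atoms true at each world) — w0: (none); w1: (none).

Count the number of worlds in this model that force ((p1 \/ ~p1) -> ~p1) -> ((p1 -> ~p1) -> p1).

w0: does not force it — w0 ||-/- ((p1 \/ ~p1) -> ~p1) -> ((p1 -> ~p1) -> p1): already at w0 itself, w0 ||- (p1 \/ ~p1) -> ~p1 but w0 ||-/- (p1 -> ~p1) -> p1.
w1: does not force it — w1 ||-/- ((p1 \/ ~p1) -> ~p1) -> ((p1 -> ~p1) -> p1): already at w1 itself, w1 ||- (p1 \/ ~p1) -> ~p1 but w1 ||-/- (p1 -> ~p1) -> p1.
Worlds forcing the formula: { }.

0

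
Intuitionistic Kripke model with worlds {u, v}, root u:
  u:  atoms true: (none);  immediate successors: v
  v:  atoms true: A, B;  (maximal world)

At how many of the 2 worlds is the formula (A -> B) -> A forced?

1

u: does not force it — u ||-/- (A -> B) -> A: already at u itself, u ||- A -> B but u ||-/- A.
v: forces it.
Worlds forcing the formula: {v}.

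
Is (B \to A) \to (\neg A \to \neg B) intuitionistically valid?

Yes

This is the forward direction of contraposition, which is intuitionistically derivable.
Assume B \to A and \neg A. If B held then A would follow, contradicting \neg A; so \neg B.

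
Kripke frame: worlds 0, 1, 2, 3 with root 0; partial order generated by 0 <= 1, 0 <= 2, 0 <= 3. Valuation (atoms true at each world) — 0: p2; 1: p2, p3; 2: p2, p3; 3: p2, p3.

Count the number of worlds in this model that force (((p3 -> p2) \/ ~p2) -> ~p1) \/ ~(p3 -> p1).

4

0: forces it.
1: forces it.
2: forces it.
3: forces it.
Worlds forcing the formula: {0, 1, 2, 3}.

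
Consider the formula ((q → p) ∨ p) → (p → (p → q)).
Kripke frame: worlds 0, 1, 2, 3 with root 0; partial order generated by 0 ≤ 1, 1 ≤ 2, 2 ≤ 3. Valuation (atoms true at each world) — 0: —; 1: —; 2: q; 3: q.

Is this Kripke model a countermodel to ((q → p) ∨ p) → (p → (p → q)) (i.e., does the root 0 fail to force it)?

0 ⊩ ((q → p) ∨ p) → (p → (p → q)) vacuously: no world accessible from 0 forces the antecedent (q → p) ∨ p.
So the root 0 forces ((q → p) ∨ p) → (p → (p → q)); the model is not a countermodel.

No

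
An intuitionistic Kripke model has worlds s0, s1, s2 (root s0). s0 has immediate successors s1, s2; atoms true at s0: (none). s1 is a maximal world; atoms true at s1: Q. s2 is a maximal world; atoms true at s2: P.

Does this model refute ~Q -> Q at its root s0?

Yes

s0 ||-/- ~Q -> Q: at the accessible world s2, s2 ||- ~Q but s2 ||-/- Q.
s2 lacks atom Q, so s2 ||-/- Q.
So the root s0 does not force ~Q -> Q; the model is a countermodel.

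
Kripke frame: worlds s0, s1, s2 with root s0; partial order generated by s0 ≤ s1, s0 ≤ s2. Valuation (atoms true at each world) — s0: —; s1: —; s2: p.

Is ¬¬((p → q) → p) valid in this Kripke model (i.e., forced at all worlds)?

No

Not every world: s0 ⊮ ¬¬((p → q) → p).
s0 ⊮ ¬¬((p → q) → p) since s1 is accessible from s0 and s1 ⊩ ¬((p → q) → p).
s1 ⊩ ¬((p → q) → p): no world accessible from s1 forces (p → q) → p.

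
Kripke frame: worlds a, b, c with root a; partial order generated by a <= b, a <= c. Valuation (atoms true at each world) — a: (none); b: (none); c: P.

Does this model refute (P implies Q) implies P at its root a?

Yes

a does not force (P implies Q) implies P: at the accessible world b, b forces P implies Q but b does not force P.
b lacks atom P, so b does not force P.
So the root a does not force (P implies Q) implies P; the model is a countermodel.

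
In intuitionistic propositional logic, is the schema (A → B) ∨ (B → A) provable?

No

This is the Gödel–Dummett linearity axiom, which is not intuitionistically valid.
A Kripke countermodel: worlds 0, 1, 2; order generated by 0 ≤ 1, 0 ≤ 2; atoms true at each world — 0:{}; 1:{A}; 2:{B}.
0 ⊮ (A → B) ∨ (B → A): neither disjunct is forced at 0.
0 ⊮ A → B: at the accessible world 1, 1 ⊩ A but 1 ⊮ B.
1 lacks atom B, so 1 ⊮ B.
So the root 0 does not force the formula.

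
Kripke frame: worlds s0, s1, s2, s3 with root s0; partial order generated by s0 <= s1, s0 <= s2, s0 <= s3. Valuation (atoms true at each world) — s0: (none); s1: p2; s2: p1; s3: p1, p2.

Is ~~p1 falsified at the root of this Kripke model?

s0 ||-/- ~~p1 since s1 is accessible from s0 and s1 ||- ~p1.
s1 ||- ~p1: no world accessible from s1 forces p1.
So the root s0 does not force ~~p1; the model is a countermodel.

Yes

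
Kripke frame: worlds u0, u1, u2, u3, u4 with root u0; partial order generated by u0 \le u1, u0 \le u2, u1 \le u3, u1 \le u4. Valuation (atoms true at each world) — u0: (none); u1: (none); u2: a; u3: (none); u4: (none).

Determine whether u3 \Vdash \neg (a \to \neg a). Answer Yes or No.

No

u3 \nVdash \neg (a \to \neg a) since u3 is accessible from u3 and u3 \Vdash a \to \neg a.
u3 \Vdash a \to \neg a vacuously: no world accessible from u3 forces the antecedent a.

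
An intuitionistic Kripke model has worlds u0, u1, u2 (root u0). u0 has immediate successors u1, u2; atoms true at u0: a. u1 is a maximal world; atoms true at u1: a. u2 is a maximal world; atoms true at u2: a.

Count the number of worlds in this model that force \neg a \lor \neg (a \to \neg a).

3

u0: forces it.
u1: forces it.
u2: forces it.
Worlds forcing the formula: {u0, u1, u2}.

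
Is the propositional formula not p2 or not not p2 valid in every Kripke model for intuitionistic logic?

This is the weak law of excluded middle, which is not intuitionistically valid.
A Kripke countermodel: worlds w0, w1, w2; order generated by w0 <= w1, w0 <= w2; atoms true at each world — w0:{}; w1:{p2}; w2:{}.
w0 does not force not p2 or not not p2: neither disjunct is forced at w0.
w0 does not force not p2 since w1 is accessible from w0 and w1 forces p2.
So the root w0 does not force the formula.

No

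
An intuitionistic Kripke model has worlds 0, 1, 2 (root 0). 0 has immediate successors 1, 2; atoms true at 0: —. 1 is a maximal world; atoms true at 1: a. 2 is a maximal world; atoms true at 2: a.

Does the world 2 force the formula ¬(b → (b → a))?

No

2 ⊮ ¬(b → (b → a)) since 2 is accessible from 2 and 2 ⊩ b → (b → a).
2 ⊩ b → (b → a) vacuously: no world accessible from 2 forces the antecedent b.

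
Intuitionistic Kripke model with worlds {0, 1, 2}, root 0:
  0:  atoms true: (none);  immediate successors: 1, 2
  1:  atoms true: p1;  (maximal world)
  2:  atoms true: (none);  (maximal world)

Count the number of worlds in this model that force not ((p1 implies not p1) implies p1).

0: does not force it — 0 does not force not ((p1 implies not p1) implies p1) since 1 is accessible from 0 and 1 forces (p1 implies not p1) implies p1.
1: does not force it — 1 does not force not ((p1 implies not p1) implies p1) since 1 is accessible from 1 and 1 forces (p1 implies not p1) implies p1.
2: forces it.
Worlds forcing the formula: {2}.

1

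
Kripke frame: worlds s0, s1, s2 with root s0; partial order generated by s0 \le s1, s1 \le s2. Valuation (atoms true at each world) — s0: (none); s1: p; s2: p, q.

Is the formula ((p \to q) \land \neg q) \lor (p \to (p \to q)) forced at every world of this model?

Not every world: s0 \nVdash ((p \to q) \land \neg q) \lor (p \to (p \to q)).
s0 \nVdash ((p \to q) \land \neg q) \lor (p \to (p \to q)): neither disjunct is forced at s0.
s0 \nVdash (p \to q) \land \neg q since s0 fails p \to q.

No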